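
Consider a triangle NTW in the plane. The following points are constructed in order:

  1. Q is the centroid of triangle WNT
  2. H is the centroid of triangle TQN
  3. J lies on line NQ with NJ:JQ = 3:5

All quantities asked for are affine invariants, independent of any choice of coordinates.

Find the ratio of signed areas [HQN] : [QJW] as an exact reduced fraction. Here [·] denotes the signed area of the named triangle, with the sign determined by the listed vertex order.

[HQN]:[QJW] = -8/15

Assign N = (0, 0), T = (1, 0), W = (0, 1) — the answer is frame-independent, so this choice is without loss of generality.
1. Q is the centroid of triangle WNT ⇒ Q = (1/3, 1/3)
2. H is the centroid of triangle TQN ⇒ H = (4/9, 1/9)
3. J lies on line NQ with NJ:JQ = 3:5 ⇒ J = (1/8, 1/8)
2·[HQN] = 1/9, 2·[QJW] = -5/24
[HQN]:[QJW] = 1/9:-5/24 = -8/15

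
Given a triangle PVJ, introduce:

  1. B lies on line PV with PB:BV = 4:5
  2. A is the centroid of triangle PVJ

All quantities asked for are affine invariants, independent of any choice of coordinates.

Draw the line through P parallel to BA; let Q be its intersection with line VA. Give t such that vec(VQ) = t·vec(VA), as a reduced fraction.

Work in coordinates with P = (0, 0), V = (1, 0), J = (0, 1).
1. B lies on line PV with PB:BV = 4:5 ⇒ B = (4/9, 0)
2. A is the centroid of triangle PVJ ⇒ A = (1/3, 1/3)
through P parallel to BA: direction (-1/9, 1/3); meets VA at Q = (-1/5, 3/5)
Q = V + t·(A−V) with t = 9/5

t = 9/5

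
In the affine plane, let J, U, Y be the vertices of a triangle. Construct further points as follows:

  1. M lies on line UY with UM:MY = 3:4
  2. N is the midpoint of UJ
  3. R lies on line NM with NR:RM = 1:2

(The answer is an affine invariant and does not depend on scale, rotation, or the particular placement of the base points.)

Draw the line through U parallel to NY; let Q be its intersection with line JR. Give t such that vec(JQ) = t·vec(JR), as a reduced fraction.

t = 42/25

Set J = (0, 0), U = (1, 0), Y = (0, 1); any affine frame gives the same invariant.
1. M lies on line UY with UM:MY = 3:4 ⇒ M = (4/7, 3/7)
2. N is the midpoint of UJ ⇒ N = (1/2, 0)
3. R lies on line NM with NR:RM = 1:2 ⇒ R = (11/21, 1/7)
through U parallel to NY: direction (-1/2, 1); meets JR at Q = (22/25, 6/25)
Q = J + t·(R−J) with t = 42/25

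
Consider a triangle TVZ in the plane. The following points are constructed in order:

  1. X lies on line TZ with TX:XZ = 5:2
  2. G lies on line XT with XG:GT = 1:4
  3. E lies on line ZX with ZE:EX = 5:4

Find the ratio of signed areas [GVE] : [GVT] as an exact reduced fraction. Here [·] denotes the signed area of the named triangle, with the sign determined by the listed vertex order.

[GVE]:[GVT] = -17/36

Assign T = (0, 0), V = (1, 0), Z = (0, 1) — the answer is frame-independent, so this choice is without loss of generality.
1. X lies on line TZ with TX:XZ = 5:2 ⇒ X = (0, 5/7)
2. G lies on line XT with XG:GT = 1:4 ⇒ G = (0, 4/7)
3. E lies on line ZX with ZE:EX = 5:4 ⇒ E = (0, 53/63)
2·[GVE] = 17/63, 2·[GVT] = -4/7
[GVE]:[GVT] = 17/63:-4/7 = -17/36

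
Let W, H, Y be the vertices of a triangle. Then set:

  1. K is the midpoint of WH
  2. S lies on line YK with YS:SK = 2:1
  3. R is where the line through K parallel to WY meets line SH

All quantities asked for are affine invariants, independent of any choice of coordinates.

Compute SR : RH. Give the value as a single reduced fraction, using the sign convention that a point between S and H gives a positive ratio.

Set W = (0, 0), H = (1, 0), Y = (0, 1); any affine frame gives the same invariant.
1. K is the midpoint of WH ⇒ K = (1/2, 0)
2. S lies on line YK with YS:SK = 2:1 ⇒ S = (1/3, 1/3)
3. R is where the line through K parallel to WY meets line SH ⇒ R = (1/2, 1/4)
R = S + t·(H−S) with t = 1/4, so SR:RH = t:(1−t) = 1/4:3/4

SR:RH = 1/3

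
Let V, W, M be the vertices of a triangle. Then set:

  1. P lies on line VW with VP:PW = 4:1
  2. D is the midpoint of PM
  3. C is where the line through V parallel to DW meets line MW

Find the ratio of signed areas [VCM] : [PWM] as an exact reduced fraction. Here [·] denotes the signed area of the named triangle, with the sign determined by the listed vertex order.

Assign V = (0, 0), W = (1, 0), M = (0, 1) — the answer is frame-independent, so this choice is without loss of generality.
1. P lies on line VW with VP:PW = 4:1 ⇒ P = (4/5, 0)
2. D is the midpoint of PM ⇒ D = (2/5, 1/2)
3. C is where the line through V parallel to DW meets line MW ⇒ C = (6, -5)
2·[VCM] = 6, 2·[PWM] = 1/5
[VCM]:[PWM] = 6:1/5 = 30

[VCM]:[PWM] = 30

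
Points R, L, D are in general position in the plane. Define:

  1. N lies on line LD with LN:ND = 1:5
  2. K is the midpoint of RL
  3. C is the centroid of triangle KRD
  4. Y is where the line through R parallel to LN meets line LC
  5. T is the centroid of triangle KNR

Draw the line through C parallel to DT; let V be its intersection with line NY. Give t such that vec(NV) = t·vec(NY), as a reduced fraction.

t = 20/43

Set R = (0, 0), L = (1, 0), D = (0, 1); any affine frame gives the same invariant.
1. N lies on line LD with LN:ND = 1:5 ⇒ N = (5/6, 1/6)
2. K is the midpoint of RL ⇒ K = (1/2, 0)
3. C is the centroid of triangle KRD ⇒ C = (1/6, 1/3)
4. Y is where the line through R parallel to LN meets line LC ⇒ Y = (-2/3, 2/3)
5. T is the centroid of triangle KNR ⇒ T = (4/9, 1/18)
through C parallel to DT: direction (4/9, -17/18); meets NY at V = (35/258, 103/258)
V = N + t·(Y−N) with t = 20/43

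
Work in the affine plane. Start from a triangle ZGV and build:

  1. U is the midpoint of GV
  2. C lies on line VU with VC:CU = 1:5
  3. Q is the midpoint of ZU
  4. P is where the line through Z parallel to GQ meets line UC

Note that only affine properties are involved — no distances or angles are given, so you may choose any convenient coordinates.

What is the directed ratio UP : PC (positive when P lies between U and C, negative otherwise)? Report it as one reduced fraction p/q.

UP:PC = -12/17

Set Z = (0, 0), G = (1, 0), V = (0, 1); any affine frame gives the same invariant.
1. U is the midpoint of GV ⇒ U = (1/2, 1/2)
2. C lies on line VU with VC:CU = 1:5 ⇒ C = (1/12, 11/12)
3. Q is the midpoint of ZU ⇒ Q = (1/4, 1/4)
4. P is where the line through Z parallel to GQ meets line UC ⇒ P = (3/2, -1/2)
P = U + t·(C−U) with t = -12/5, so UP:PC = t:(1−t) = -12/5:17/5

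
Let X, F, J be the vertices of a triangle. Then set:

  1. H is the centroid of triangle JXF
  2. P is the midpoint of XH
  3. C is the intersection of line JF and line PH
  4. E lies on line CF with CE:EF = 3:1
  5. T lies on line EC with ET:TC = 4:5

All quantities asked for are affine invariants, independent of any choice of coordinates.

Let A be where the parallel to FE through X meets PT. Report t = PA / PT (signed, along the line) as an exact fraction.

t = -1/2

Assign X = (0, 0), F = (1, 0), J = (0, 1) — the answer is frame-independent, so this choice is without loss of generality.
1. H is the centroid of triangle JXF ⇒ H = (1/3, 1/3)
2. P is the midpoint of XH ⇒ P = (1/6, 1/6)
3. C is the intersection of line JF and line PH ⇒ C = (1/2, 1/2)
4. E lies on line CF with CE:EF = 3:1 ⇒ E = (7/8, 1/8)
5. T lies on line EC with ET:TC = 4:5 ⇒ T = (17/24, 7/24)
through X parallel to FE: direction (-1/8, 1/8); meets PT at A = (-5/48, 5/48)
A = P + t·(T−P) with t = -1/2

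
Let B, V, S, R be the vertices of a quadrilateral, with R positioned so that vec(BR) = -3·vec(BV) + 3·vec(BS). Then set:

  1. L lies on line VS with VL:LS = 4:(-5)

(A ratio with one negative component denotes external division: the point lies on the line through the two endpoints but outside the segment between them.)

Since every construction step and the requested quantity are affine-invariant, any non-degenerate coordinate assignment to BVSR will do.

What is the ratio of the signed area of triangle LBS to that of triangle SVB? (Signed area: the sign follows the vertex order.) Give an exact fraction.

[LBS]:[SVB] = 5

Assign B = (0, 0), V = (1, 0), S = (0, 1), R = (-3, 3) — the answer is frame-independent, so this choice is without loss of generality.
1. L lies on line VS with VL:LS = 4:(-5) ⇒ L = (5, -4)
2·[LBS] = -5, 2·[SVB] = -1
[LBS]:[SVB] = -5:-1 = 5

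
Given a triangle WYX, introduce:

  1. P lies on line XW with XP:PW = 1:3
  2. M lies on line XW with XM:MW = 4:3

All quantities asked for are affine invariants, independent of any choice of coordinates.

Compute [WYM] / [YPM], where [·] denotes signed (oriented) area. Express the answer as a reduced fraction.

[WYM]:[YPM] = 4/3

Set W = (0, 0), Y = (1, 0), X = (0, 1); any affine frame gives the same invariant.
1. P lies on line XW with XP:PW = 1:3 ⇒ P = (0, 3/4)
2. M lies on line XW with XM:MW = 4:3 ⇒ M = (0, 3/7)
2·[WYM] = 3/7, 2·[YPM] = 9/28
[WYM]:[YPM] = 3/7:9/28 = 4/3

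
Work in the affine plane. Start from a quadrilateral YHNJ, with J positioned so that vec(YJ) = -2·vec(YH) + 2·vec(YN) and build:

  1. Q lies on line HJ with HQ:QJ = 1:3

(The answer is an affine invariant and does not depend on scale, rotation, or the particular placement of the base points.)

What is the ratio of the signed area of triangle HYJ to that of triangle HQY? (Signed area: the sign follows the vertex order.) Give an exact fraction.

Choose coordinates Y = (0, 0), H = (1, 0), N = (0, 1), J = (-2, 2).
1. Q lies on line HJ with HQ:QJ = 1:3 ⇒ Q = (1/4, 1/2)
2·[HYJ] = -2, 2·[HQY] = 1/2
[HYJ]:[HQY] = -2:1/2 = -4

[HYJ]:[HQY] = -4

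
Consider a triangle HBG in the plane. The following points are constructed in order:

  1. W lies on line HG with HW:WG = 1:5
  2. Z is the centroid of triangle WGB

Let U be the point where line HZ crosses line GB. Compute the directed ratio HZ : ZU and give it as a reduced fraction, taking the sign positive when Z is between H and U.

Choose coordinates H = (0, 0), B = (1, 0), G = (0, 1).
1. W lies on line HG with HW:WG = 1:5 ⇒ W = (0, 1/6)
2. Z is the centroid of triangle WGB ⇒ Z = (1/3, 7/18)
line HZ meets GB at U = (6/13, 7/13)
Z = H + t·(U−H) with t = 13/18, so HZ:ZU = 13/18:5/18

HZ:ZU = 13/5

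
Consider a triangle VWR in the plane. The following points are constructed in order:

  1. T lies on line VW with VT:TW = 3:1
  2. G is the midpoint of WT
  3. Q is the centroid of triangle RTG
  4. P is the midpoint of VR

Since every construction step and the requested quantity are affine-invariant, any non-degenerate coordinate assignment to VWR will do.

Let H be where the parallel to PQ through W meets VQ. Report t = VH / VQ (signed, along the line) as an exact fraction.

t = 8/13

Choose coordinates V = (0, 0), W = (1, 0), R = (0, 1).
1. T lies on line VW with VT:TW = 3:1 ⇒ T = (3/4, 0)
2. G is the midpoint of WT ⇒ G = (7/8, 0)
3. Q is the centroid of triangle RTG ⇒ Q = (13/24, 1/3)
4. P is the midpoint of VR ⇒ P = (0, 1/2)
through W parallel to PQ: direction (13/24, -1/6); meets VQ at H = (1/3, 8/39)
H = V + t·(Q−V) with t = 8/13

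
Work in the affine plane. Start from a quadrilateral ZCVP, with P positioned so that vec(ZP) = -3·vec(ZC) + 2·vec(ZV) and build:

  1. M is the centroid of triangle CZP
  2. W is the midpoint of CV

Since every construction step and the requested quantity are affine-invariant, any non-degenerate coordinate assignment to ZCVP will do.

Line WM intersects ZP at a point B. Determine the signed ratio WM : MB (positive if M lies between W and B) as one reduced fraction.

Assign Z = (0, 0), C = (1, 0), V = (0, 1), P = (-3, 2) — the answer is frame-independent, so this choice is without loss of generality.
1. M is the centroid of triangle CZP ⇒ M = (-2/3, 2/3)
2. W is the midpoint of CV ⇒ W = (1/2, 1/2)
line WM meets ZP at B = (-12/11, 8/11)
M = W + t·(B−W) with t = 11/15, so WM:MB = 11/15:4/15

WM:MB = 11/4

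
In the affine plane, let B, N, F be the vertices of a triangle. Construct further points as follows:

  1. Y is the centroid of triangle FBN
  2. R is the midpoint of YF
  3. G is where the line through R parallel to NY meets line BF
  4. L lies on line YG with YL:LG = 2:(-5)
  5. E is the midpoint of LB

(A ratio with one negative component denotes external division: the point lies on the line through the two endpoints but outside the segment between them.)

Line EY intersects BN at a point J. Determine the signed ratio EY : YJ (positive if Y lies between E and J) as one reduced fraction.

Work in coordinates with B = (0, 0), N = (1, 0), F = (0, 1).
1. Y is the centroid of triangle FBN ⇒ Y = (1/3, 1/3)
2. R is the midpoint of YF ⇒ R = (1/6, 2/3)
3. G is where the line through R parallel to NY meets line BF ⇒ G = (0, 3/4)
4. L lies on line YG with YL:LG = 2:(-5) ⇒ L = (5/9, 1/18)
5. E is the midpoint of LB ⇒ E = (5/18, 1/36)
line EY meets BN at J = (3/11, 0)
Y = E + t·(J−E) with t = -11, so EY:YJ = -11:12

EY:YJ = -11/12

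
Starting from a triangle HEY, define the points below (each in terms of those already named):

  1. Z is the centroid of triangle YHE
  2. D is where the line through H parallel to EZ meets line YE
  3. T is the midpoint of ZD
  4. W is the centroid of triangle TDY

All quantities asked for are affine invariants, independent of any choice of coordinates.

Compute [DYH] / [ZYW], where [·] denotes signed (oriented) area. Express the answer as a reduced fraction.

[DYH]:[ZYW] = -6

Work in coordinates with H = (0, 0), E = (1, 0), Y = (0, 1).
1. Z is the centroid of triangle YHE ⇒ Z = (1/3, 1/3)
2. D is where the line through H parallel to EZ meets line YE ⇒ D = (2, -1)
3. T is the midpoint of ZD ⇒ T = (7/6, -1/3)
4. W is the centroid of triangle TDY ⇒ W = (19/18, -1/9)
2·[DYH] = 2, 2·[ZYW] = -1/3
[DYH]:[ZYW] = 2:-1/3 = -6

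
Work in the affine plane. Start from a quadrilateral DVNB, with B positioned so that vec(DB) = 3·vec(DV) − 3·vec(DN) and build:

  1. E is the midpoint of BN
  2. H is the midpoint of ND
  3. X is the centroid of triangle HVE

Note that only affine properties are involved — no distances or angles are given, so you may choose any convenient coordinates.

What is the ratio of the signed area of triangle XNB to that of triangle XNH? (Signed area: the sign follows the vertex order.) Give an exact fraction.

[XNB]:[XNH] = -2/5

Work in coordinates with D = (0, 0), V = (1, 0), N = (0, 1), B = (3, -3).
1. E is the midpoint of BN ⇒ E = (3/2, -1)
2. H is the midpoint of ND ⇒ H = (0, 1/2)
3. X is the centroid of triangle HVE ⇒ X = (5/6, -1/6)
2·[XNB] = -1/6, 2·[XNH] = 5/12
[XNB]:[XNH] = -1/6:5/12 = -2/5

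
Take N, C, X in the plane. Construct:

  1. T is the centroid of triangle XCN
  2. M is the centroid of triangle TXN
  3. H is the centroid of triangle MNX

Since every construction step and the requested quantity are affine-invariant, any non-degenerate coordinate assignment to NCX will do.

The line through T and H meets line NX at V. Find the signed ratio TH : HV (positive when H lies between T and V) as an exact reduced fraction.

TH:HV = 8

Work in coordinates with N = (0, 0), C = (1, 0), X = (0, 1).
1. T is the centroid of triangle XCN ⇒ T = (1/3, 1/3)
2. M is the centroid of triangle TXN ⇒ M = (1/9, 4/9)
3. H is the centroid of triangle MNX ⇒ H = (1/27, 13/27)
line TH meets NX at V = (0, 1/2)
H = T + t·(V−T) with t = 8/9, so TH:HV = 8/9:1/9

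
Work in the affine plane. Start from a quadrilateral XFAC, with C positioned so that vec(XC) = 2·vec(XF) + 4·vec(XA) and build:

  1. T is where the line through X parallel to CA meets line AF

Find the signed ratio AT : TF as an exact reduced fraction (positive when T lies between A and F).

AT:TF = 2/3

Assign X = (0, 0), F = (1, 0), A = (0, 1), C = (2, 4) — the answer is frame-independent, so this choice is without loss of generality.
1. T is where the line through X parallel to CA meets line AF ⇒ T = (2/5, 3/5)
T = A + t·(F−A) with t = 2/5, so AT:TF = t:(1−t) = 2/5:3/5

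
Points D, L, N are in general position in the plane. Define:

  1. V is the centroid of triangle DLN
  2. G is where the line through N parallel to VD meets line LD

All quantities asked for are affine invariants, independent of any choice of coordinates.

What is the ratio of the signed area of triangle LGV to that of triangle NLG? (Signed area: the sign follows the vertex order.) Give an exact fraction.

Work in coordinates with D = (0, 0), L = (1, 0), N = (0, 1).
1. V is the centroid of triangle DLN ⇒ V = (1/3, 1/3)
2. G is where the line through N parallel to VD meets line LD ⇒ G = (-1, 0)
2·[LGV] = -2/3, 2·[NLG] = -2
[LGV]:[NLG] = -2/3:-2 = 1/3

[LGV]:[NLG] = 1/3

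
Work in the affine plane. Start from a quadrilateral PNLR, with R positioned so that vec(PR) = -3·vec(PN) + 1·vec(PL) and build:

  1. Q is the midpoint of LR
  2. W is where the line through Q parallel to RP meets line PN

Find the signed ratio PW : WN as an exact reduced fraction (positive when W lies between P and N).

Set P = (0, 0), N = (1, 0), L = (0, 1), R = (-3, 1); any affine frame gives the same invariant.
1. Q is the midpoint of LR ⇒ Q = (-3/2, 1)
2. W is where the line through Q parallel to RP meets line PN ⇒ W = (3/2, 0)
W = P + t·(N−P) with t = 3/2, so PW:WN = t:(1−t) = 3/2:-1/2

PW:WN = -3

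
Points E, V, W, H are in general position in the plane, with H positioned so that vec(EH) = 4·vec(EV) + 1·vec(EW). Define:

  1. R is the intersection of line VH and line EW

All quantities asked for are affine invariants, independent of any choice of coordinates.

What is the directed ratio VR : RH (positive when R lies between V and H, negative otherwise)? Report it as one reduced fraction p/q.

Work in coordinates with E = (0, 0), V = (1, 0), W = (0, 1), H = (4, 1).
1. R is the intersection of line VH and line EW ⇒ R = (0, -1/3)
R = V + t·(H−V) with t = -1/3, so VR:RH = t:(1−t) = -1/3:4/3

VR:RH = -1/4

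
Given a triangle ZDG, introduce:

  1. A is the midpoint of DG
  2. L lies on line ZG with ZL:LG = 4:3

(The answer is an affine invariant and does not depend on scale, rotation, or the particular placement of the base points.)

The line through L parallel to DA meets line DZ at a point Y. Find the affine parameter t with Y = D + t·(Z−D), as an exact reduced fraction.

t = 3/7

Choose coordinates Z = (0, 0), D = (1, 0), G = (0, 1).
1. A is the midpoint of DG ⇒ A = (1/2, 1/2)
2. L lies on line ZG with ZL:LG = 4:3 ⇒ L = (0, 4/7)
through L parallel to DA: direction (-1/2, 1/2); meets DZ at Y = (4/7, 0)
Y = D + t·(Z−D) with t = 3/7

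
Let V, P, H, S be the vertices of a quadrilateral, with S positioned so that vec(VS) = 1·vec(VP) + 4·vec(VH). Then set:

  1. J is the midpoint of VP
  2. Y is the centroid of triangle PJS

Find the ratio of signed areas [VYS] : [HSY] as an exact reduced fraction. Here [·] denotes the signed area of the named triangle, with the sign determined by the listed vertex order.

[VYS]:[HSY] = -12/13

Work in coordinates with V = (0, 0), P = (1, 0), H = (0, 1), S = (1, 4).
1. J is the midpoint of VP ⇒ J = (1/2, 0)
2. Y is the centroid of triangle PJS ⇒ Y = (5/6, 4/3)
2·[VYS] = 2, 2·[HSY] = -13/6
[VYS]:[HSY] = 2:-13/6 = -12/13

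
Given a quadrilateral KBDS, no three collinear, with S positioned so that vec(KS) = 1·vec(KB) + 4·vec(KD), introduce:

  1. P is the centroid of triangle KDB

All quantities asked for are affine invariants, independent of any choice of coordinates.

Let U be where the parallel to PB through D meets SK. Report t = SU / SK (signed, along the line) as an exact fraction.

t = 7/9

Set K = (0, 0), B = (1, 0), D = (0, 1), S = (1, 4); any affine frame gives the same invariant.
1. P is the centroid of triangle KDB ⇒ P = (1/3, 1/3)
through D parallel to PB: direction (2/3, -1/3); meets SK at U = (2/9, 8/9)
U = S + t·(K−S) with t = 7/9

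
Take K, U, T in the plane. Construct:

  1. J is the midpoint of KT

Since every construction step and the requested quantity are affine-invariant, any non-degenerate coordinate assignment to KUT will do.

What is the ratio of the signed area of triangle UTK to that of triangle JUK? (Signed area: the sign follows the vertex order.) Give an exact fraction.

[UTK]:[JUK] = -2

Work in coordinates with K = (0, 0), U = (1, 0), T = (0, 1).
1. J is the midpoint of KT ⇒ J = (0, 1/2)
2·[UTK] = 1, 2·[JUK] = -1/2
[UTK]:[JUK] = 1:-1/2 = -2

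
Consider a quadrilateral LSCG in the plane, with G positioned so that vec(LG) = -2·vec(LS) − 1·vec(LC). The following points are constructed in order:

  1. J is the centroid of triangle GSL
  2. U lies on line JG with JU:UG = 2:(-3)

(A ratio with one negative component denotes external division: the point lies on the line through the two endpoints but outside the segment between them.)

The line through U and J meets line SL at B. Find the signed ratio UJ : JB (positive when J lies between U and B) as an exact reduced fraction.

Set L = (0, 0), S = (1, 0), C = (0, 1), G = (-2, -1); any affine frame gives the same invariant.
1. J is the centroid of triangle GSL ⇒ J = (-1/3, -1/3)
2. U lies on line JG with JU:UG = 2:(-3) ⇒ U = (3, 1)
line UJ meets SL at B = (1/2, 0)
J = U + t·(B−U) with t = 4/3, so UJ:JB = 4/3:-1/3

UJ:JB = -4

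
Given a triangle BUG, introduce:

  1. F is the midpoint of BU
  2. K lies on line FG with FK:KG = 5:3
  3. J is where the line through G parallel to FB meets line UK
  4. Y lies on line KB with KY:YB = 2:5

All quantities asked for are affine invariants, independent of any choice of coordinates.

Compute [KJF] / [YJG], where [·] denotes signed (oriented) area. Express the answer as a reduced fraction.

Choose coordinates B = (0, 0), U = (1, 0), G = (0, 1).
1. F is the midpoint of BU ⇒ F = (1/2, 0)
2. K lies on line FG with FK:KG = 5:3 ⇒ K = (3/16, 5/8)
3. J is where the line through G parallel to FB meets line UK ⇒ J = (-3/10, 1)
4. Y lies on line KB with KY:YB = 2:5 ⇒ Y = (15/112, 25/56)
2·[KJF] = 3/16, 2·[YJG] = -93/560
[KJF]:[YJG] = 3/16:-93/560 = -35/31

[KJF]:[YJG] = -35/31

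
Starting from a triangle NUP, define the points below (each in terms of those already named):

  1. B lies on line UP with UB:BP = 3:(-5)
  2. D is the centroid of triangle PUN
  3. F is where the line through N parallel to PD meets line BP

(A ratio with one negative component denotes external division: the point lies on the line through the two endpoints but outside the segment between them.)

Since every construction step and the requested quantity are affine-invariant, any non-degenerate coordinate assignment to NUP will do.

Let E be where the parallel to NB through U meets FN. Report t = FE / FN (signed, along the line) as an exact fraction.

Assign N = (0, 0), U = (1, 0), P = (0, 1) — the answer is frame-independent, so this choice is without loss of generality.
1. B lies on line UP with UB:BP = 3:(-5) ⇒ B = (5/2, -3/2)
2. D is the centroid of triangle PUN ⇒ D = (1/3, 1/3)
3. F is where the line through N parallel to PD meets line BP ⇒ F = (-1, 2)
through U parallel to NB: direction (5/2, -3/2); meets FN at E = (-3/7, 6/7)
E = F + t·(N−F) with t = 4/7

t = 4/7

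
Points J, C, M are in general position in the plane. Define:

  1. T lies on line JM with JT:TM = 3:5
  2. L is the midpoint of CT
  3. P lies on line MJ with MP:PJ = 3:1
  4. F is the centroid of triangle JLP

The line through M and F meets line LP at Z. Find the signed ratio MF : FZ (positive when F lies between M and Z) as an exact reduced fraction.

Work in coordinates with J = (0, 0), C = (1, 0), M = (0, 1).
1. T lies on line JM with JT:TM = 3:5 ⇒ T = (0, 3/8)
2. L is the midpoint of CT ⇒ L = (1/2, 3/16)
3. P lies on line MJ with MP:PJ = 3:1 ⇒ P = (0, 1/4)
4. F is the centroid of triangle JLP ⇒ F = (1/6, 7/48)
line MF meets LP at Z = (3/20, 37/160)
F = M + t·(Z−M) with t = 10/9, so MF:FZ = 10/9:-1/9

MF:FZ = -10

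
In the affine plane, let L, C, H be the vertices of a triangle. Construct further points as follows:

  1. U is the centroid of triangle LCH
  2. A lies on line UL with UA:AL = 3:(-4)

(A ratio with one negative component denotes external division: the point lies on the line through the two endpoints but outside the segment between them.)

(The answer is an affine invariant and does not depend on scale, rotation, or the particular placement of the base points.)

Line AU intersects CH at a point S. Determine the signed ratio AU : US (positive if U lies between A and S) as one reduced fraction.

Work in coordinates with L = (0, 0), C = (1, 0), H = (0, 1).
1. U is the centroid of triangle LCH ⇒ U = (1/3, 1/3)
2. A lies on line UL with UA:AL = 3:(-4) ⇒ A = (4/3, 4/3)
line AU meets CH at S = (1/2, 1/2)
U = A + t·(S−A) with t = 6/5, so AU:US = 6/5:-1/5

AU:US = -6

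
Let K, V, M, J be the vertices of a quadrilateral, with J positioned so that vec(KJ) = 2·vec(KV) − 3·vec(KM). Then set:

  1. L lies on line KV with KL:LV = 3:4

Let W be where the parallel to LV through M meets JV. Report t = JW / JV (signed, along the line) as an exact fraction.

t = 4/3

Set K = (0, 0), V = (1, 0), M = (0, 1), J = (2, -3); any affine frame gives the same invariant.
1. L lies on line KV with KL:LV = 3:4 ⇒ L = (3/7, 0)
through M parallel to LV: direction (4/7, 0); meets JV at W = (2/3, 1)
W = J + t·(V−J) with t = 4/3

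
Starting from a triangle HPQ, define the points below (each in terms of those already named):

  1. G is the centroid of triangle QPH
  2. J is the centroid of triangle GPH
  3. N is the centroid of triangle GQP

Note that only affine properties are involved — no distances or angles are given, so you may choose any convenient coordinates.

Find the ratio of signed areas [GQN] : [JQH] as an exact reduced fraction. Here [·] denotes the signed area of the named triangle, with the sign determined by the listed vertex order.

[GQN]:[JQH] = -1/4

Set H = (0, 0), P = (1, 0), Q = (0, 1); any affine frame gives the same invariant.
1. G is the centroid of triangle QPH ⇒ G = (1/3, 1/3)
2. J is the centroid of triangle GPH ⇒ J = (4/9, 1/9)
3. N is the centroid of triangle GQP ⇒ N = (4/9, 4/9)
2·[GQN] = -1/9, 2·[JQH] = 4/9
[GQN]:[JQH] = -1/9:4/9 = -1/4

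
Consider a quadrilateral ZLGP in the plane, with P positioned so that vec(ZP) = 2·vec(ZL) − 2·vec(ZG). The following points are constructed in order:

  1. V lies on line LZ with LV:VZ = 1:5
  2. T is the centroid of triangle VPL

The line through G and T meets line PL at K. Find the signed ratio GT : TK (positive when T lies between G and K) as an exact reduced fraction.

Assign Z = (0, 0), L = (1, 0), G = (0, 1), P = (2, -2) — the answer is frame-independent, so this choice is without loss of generality.
1. V lies on line LZ with LV:VZ = 1:5 ⇒ V = (5/6, 0)
2. T is the centroid of triangle VPL ⇒ T = (23/18, -2/3)
line GT meets PL at K = (23/16, -7/8)
T = G + t·(K−G) with t = 8/9, so GT:TK = 8/9:1/9

GT:TK = 8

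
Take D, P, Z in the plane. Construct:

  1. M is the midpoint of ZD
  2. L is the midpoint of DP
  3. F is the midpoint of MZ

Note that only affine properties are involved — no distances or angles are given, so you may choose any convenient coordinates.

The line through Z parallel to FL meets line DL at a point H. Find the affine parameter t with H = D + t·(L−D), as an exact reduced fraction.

Work in coordinates with D = (0, 0), P = (1, 0), Z = (0, 1).
1. M is the midpoint of ZD ⇒ M = (0, 1/2)
2. L is the midpoint of DP ⇒ L = (1/2, 0)
3. F is the midpoint of MZ ⇒ F = (0, 3/4)
through Z parallel to FL: direction (1/2, -3/4); meets DL at H = (2/3, 0)
H = D + t·(L−D) with t = 4/3

t = 4/3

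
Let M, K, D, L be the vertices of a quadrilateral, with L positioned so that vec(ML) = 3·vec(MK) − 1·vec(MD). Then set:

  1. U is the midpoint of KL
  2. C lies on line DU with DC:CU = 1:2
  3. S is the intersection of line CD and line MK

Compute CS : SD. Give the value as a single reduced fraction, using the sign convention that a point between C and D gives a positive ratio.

CS:SD = -1/2

Choose coordinates M = (0, 0), K = (1, 0), D = (0, 1), L = (3, -1).
1. U is the midpoint of KL ⇒ U = (2, -1/2)
2. C lies on line DU with DC:CU = 1:2 ⇒ C = (2/3, 1/2)
3. S is the intersection of line CD and line MK ⇒ S = (4/3, 0)
S = C + t·(D−C) with t = -1, so CS:SD = t:(1−t) = -1:2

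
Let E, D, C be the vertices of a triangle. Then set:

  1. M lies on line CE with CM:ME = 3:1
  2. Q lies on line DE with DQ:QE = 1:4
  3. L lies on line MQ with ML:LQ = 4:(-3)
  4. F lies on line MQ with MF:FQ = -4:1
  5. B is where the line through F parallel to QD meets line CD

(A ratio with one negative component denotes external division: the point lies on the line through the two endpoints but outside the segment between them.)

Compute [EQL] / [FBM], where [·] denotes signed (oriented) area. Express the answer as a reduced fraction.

Work in coordinates with E = (0, 0), D = (1, 0), C = (0, 1).
1. M lies on line CE with CM:ME = 3:1 ⇒ M = (0, 1/4)
2. Q lies on line DE with DQ:QE = 1:4 ⇒ Q = (4/5, 0)
3. L lies on line MQ with ML:LQ = 4:(-3) ⇒ L = (16/5, -3/4)
4. F lies on line MQ with MF:FQ = -4:1 ⇒ F = (16/15, -1/12)
5. B is where the line through F parallel to QD meets line CD ⇒ B = (13/12, -1/12)
2·[EQL] = -3/5, 2·[FBM] = 1/180
[EQL]:[FBM] = -3/5:1/180 = -108

[EQL]:[FBM] = -108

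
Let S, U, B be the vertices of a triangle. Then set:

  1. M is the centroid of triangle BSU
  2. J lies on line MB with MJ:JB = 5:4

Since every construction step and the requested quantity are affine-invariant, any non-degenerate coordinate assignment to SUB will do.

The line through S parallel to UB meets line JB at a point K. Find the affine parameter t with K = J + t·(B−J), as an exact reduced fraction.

Assign S = (0, 0), U = (1, 0), B = (0, 1) — the answer is frame-independent, so this choice is without loss of generality.
1. M is the centroid of triangle BSU ⇒ M = (1/3, 1/3)
2. J lies on line MB with MJ:JB = 5:4 ⇒ J = (4/27, 19/27)
through S parallel to UB: direction (-1, 1); meets JB at K = (1, -1)
K = J + t·(B−J) with t = -23/4

t = -23/4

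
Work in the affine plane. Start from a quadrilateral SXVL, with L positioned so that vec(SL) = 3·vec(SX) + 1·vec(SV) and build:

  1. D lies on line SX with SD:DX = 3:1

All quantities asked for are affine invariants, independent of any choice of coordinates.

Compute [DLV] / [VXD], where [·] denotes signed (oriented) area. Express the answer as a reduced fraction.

Choose coordinates S = (0, 0), X = (1, 0), V = (0, 1), L = (3, 1).
1. D lies on line SX with SD:DX = 3:1 ⇒ D = (3/4, 0)
2·[DLV] = 3, 2·[VXD] = -1/4
[DLV]:[VXD] = 3:-1/4 = -12

[DLV]:[VXD] = -12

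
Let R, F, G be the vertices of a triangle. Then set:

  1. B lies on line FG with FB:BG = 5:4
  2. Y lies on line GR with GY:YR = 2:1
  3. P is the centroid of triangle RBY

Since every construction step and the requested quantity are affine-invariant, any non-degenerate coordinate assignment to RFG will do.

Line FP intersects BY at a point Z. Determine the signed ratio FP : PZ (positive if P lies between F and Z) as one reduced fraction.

FP:PZ = 13/2

Set R = (0, 0), F = (1, 0), G = (0, 1); any affine frame gives the same invariant.
1. B lies on line FG with FB:BG = 5:4 ⇒ B = (4/9, 5/9)
2. Y lies on line GR with GY:YR = 2:1 ⇒ Y = (0, 1/3)
3. P is the centroid of triangle RBY ⇒ P = (4/27, 8/27)
line FP meets BY at Z = (2/117, 40/117)
P = F + t·(Z−F) with t = 13/15, so FP:PZ = 13/15:2/15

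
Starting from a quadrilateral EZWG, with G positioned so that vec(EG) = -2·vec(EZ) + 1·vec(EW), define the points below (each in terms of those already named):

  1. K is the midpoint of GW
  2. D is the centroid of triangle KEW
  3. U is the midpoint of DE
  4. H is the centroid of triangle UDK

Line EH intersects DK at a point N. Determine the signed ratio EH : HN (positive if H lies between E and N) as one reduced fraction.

Assign E = (0, 0), Z = (1, 0), W = (0, 1), G = (-2, 1) — the answer is frame-independent, so this choice is without loss of generality.
1. K is the midpoint of GW ⇒ K = (-1, 1)
2. D is the centroid of triangle KEW ⇒ D = (-1/3, 2/3)
3. U is the midpoint of DE ⇒ U = (-1/6, 1/3)
4. H is the centroid of triangle UDK ⇒ H = (-1/2, 2/3)
line EH meets DK at N = (-3/5, 4/5)
H = E + t·(N−E) with t = 5/6, so EH:HN = 5/6:1/6

EH:HN = 5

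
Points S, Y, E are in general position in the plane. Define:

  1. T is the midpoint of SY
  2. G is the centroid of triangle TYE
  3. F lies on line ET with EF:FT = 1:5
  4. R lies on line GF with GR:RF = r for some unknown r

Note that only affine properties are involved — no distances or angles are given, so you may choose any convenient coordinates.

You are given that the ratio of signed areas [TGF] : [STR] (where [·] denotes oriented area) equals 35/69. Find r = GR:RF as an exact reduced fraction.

Set S = (0, 0), Y = (1, 0), E = (0, 1); any affine frame gives the same invariant.
1. T is the midpoint of SY ⇒ T = (1/2, 0)
2. G is the centroid of triangle TYE ⇒ G = (1/2, 1/3)
3. F lies on line ET with EF:FT = 1:5 ⇒ F = (1/12, 5/6)
4. With GR:RF = r, write λ = r/(r+1) so R = G + λ·(F−G); R is affine-linear in λ
Every point depending on R is an affine combination of R and λ-independent points, so each such coordinate is linear in λ; the λ² term in each signed area is a multiple of (F−G)×(F−G) = 0, so 2·[TGF] and 2·[STR] are each linear in λ. Evaluating at λ=0 and λ=1:
  2·[TGF] = 5/36,   2·[STR] = 1/4·λ + 1/6
So [TGF]:[STR] = (5/36) / (1/4·λ + 1/6). Setting this equal to 35/69:
  5/36 = 35/69·(1/4·λ + 1/6)  ⇒  λ = 3/7
Then r = λ/(1−λ) = (3/7)/(4/7) = 3/4. Check: with r = 3/4, R = (9/28, 23/42) and [TGF]:[STR] = 35/69 as required.

r = 3/4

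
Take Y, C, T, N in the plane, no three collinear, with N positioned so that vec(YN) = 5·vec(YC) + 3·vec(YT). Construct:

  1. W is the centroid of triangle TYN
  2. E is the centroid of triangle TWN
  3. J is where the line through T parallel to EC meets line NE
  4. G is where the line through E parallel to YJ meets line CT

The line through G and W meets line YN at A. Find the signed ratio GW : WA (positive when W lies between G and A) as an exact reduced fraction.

Assign Y = (0, 0), C = (1, 0), T = (0, 1), N = (5, 3) — the answer is frame-independent, so this choice is without loss of generality.
1. W is the centroid of triangle TYN ⇒ W = (5/3, 4/3)
2. E is the centroid of triangle TWN ⇒ E = (20/9, 16/9)
3. J is where the line through T parallel to EC meets line NE ⇒ J = (-55/279, 199/279)
4. G is where the line through E parallel to YJ meets line CT ⇒ G = (485/144, -341/144)
line GW meets YN at A = (243/136, 729/680)
W = G + t·(A−G) with t = 85/79, so GW:WA = 85/79:-6/79

GW:WA = -85/6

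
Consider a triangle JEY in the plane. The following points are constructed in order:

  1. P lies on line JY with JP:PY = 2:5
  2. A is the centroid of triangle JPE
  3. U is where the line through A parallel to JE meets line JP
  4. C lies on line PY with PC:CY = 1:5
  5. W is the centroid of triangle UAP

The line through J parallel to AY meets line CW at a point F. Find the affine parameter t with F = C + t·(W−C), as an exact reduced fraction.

Assign J = (0, 0), E = (1, 0), Y = (0, 1) — the answer is frame-independent, so this choice is without loss of generality.
1. P lies on line JY with JP:PY = 2:5 ⇒ P = (0, 2/7)
2. A is the centroid of triangle JPE ⇒ A = (1/3, 2/21)
3. U is where the line through A parallel to JE meets line JP ⇒ U = (0, 2/21)
4. C lies on line PY with PC:CY = 1:5 ⇒ C = (0, 17/42)
5. W is the centroid of triangle UAP ⇒ W = (1/9, 10/63)
through J parallel to AY: direction (-1/3, 19/21); meets CW at F = (-17/21, 323/147)
F = C + t·(W−C) with t = -51/7

t = -51/7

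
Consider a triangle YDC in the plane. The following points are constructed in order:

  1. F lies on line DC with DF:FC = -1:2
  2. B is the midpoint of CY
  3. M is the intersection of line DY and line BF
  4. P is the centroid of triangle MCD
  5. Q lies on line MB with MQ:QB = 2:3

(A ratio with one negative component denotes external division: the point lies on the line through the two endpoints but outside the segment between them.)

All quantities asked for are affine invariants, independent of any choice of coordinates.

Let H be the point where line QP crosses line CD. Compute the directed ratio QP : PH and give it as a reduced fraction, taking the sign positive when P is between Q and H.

Choose coordinates Y = (0, 0), D = (1, 0), C = (0, 1).
1. F lies on line DC with DF:FC = -1:2 ⇒ F = (2, -1)
2. B is the midpoint of CY ⇒ B = (0, 1/2)
3. M is the intersection of line DY and line BF ⇒ M = (2/3, 0)
4. P is the centroid of triangle MCD ⇒ P = (5/9, 1/3)
5. Q lies on line MB with MQ:QB = 2:3 ⇒ Q = (2/5, 1/5)
line QP meets CD at H = (8/13, 5/13)
P = Q + t·(H−Q) with t = 13/18, so QP:PH = 13/18:5/18

QP:PH = 13/5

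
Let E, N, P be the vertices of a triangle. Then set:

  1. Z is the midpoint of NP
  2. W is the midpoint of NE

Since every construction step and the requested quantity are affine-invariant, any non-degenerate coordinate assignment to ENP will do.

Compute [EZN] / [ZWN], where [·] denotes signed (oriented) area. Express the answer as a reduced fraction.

Choose coordinates E = (0, 0), N = (1, 0), P = (0, 1).
1. Z is the midpoint of NP ⇒ Z = (1/2, 1/2)
2. W is the midpoint of NE ⇒ W = (1/2, 0)
2·[EZN] = -1/2, 2·[ZWN] = 1/4
[EZN]:[ZWN] = -1/2:1/4 = -2

[EZN]:[ZWN] = -2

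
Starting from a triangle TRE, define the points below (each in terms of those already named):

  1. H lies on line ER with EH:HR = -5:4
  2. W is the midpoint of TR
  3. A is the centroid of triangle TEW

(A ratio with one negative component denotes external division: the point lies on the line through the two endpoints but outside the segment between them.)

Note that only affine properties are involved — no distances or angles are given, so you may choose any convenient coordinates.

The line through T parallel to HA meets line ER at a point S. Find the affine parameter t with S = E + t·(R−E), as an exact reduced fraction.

Choose coordinates T = (0, 0), R = (1, 0), E = (0, 1).
1. H lies on line ER with EH:HR = -5:4 ⇒ H = (5, -4)
2. W is the midpoint of TR ⇒ W = (1/2, 0)
3. A is the centroid of triangle TEW ⇒ A = (1/6, 1/3)
through T parallel to HA: direction (-29/6, 13/3); meets ER at S = (29/3, -26/3)
S = E + t·(R−E) with t = 29/3

t = 29/3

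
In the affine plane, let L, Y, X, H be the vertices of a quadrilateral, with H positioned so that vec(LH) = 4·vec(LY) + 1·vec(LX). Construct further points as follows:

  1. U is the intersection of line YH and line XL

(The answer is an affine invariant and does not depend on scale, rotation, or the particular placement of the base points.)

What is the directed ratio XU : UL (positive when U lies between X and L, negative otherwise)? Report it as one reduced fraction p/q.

Set L = (0, 0), Y = (1, 0), X = (0, 1), H = (4, 1); any affine frame gives the same invariant.
1. U is the intersection of line YH and line XL ⇒ U = (0, -1/3)
U = X + t·(L−X) with t = 4/3, so XU:UL = t:(1−t) = 4/3:-1/3

XU:UL = -4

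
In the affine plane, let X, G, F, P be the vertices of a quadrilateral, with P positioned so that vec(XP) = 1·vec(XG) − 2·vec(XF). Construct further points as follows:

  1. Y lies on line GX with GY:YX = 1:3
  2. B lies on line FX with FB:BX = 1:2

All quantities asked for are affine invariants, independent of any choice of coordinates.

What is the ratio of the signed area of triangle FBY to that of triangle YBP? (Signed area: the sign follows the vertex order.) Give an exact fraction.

[FBY]:[YBP] = 3/16

Set X = (0, 0), G = (1, 0), F = (0, 1), P = (1, -2); any affine frame gives the same invariant.
1. Y lies on line GX with GY:YX = 1:3 ⇒ Y = (3/4, 0)
2. B lies on line FX with FB:BX = 1:2 ⇒ B = (0, 2/3)
2·[FBY] = 1/4, 2·[YBP] = 4/3
[FBY]:[YBP] = 1/4:4/3 = 3/16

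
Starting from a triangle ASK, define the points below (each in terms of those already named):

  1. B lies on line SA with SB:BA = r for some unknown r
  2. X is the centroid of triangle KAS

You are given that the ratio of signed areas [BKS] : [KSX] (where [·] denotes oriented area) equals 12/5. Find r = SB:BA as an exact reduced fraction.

Set A = (0, 0), S = (1, 0), K = (0, 1); any affine frame gives the same invariant.
1. With SB:BA = r, write λ = r/(r+1) so B = S + λ·(A−S); B is affine-linear in λ
2. X is the centroid of triangle KAS ⇒ X = (1/3, 1/3)
Every point depending on B is an affine combination of B and λ-independent points, so each such coordinate is linear in λ; the λ² term in each signed area is a multiple of (A−S)×(A−S) = 0, so 2·[BKS] and 2·[KSX] are each linear in λ. Evaluating at λ=0 and λ=1:
  2·[BKS] = −λ,   2·[KSX] = -1/3
So [BKS]:[KSX] = (−λ) / (-1/3). Setting this equal to 12/5:
  −λ = 12/5·(-1/3)  ⇒  λ = 4/5
Then r = λ/(1−λ) = (4/5)/(1/5) = 4. Check: with r = 4, B = (1/5, 0) and [BKS]:[KSX] = 12/5 as required.

r = 4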